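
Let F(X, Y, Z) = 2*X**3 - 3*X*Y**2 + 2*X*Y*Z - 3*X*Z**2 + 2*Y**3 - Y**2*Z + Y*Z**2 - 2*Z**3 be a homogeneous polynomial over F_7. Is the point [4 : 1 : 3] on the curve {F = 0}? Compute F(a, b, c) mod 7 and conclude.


F(4,1,3) ≡ 0 (mod 7); P is on the curve.

Evaluate F(4, 1, 3) term-by-term (mod 7).
  2*X**3 ↦ 2·64·1·1 = 128
  -3*X*Y**2 ↦ -3·4·1·1 = -12
  2*X*Y*Z ↦ 2·4·1·3 = 24
  -3*X*Z**2 ↦ -3·4·1·9 = -108
  2*Y**3 ↦ 2·1·1·1 = 2
  -Y**2*Z ↦ -1·1·1·3 = -3
  Y*Z**2 ↦ 1·1·1·9 = 9
  -2*Z**3 ↦ -2·1·1·27 = -54
Sum: F(4, 1, 3) = (128) + (-12) + (24) + (-108) + (2) + (-3) + (9) + (-54) = -14.
Reducing mod 7: -14 ≡ 0 (mod 7).
Since F(a, b, c) ≡ 0 (mod 7), P lies on the curve.


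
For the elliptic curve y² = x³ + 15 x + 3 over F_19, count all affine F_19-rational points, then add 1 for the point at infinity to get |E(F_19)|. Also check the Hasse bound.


Affine points = {(1, 0), (6, 9), (6, 10), (11, 6), (11, 13), (12, 7), (12, 12), (13, 1), (13, 18), (16, 8), (16, 11), (18, 5), (18, 14)}; affine count = 13; |E(F_19)| = 14.

Discriminant check: Δ ∝ 4a³ + 27b² = 4·15³ + 27·3² = 4·3375 + 27·9 ≡ 6 (mod 19). Nonzero ⇒ E is nonsingular.
For each x ∈ F_19, compute rhs = x³ + 15·x + 3 mod 19, then count y ∈ F_19 with y² ≡ rhs.
  x = 0: rhs = 3, matching y values: none (0 points).
  x = 1: rhs = 0, matching y values: 0 (1 points).
  x = 2: rhs = 3, matching y values: none (0 points).
  x = 3: rhs = 18, matching y values: none (0 points).
  x = 4: rhs = 13, matching y values: none (0 points).
  x = 5: rhs = 13, matching y values: none (0 points).
  x = 6: rhs = 5, matching y values: 9, 10 (2 points).
  x = 7: rhs = 14, matching y values: none (0 points).
  x = 8: rhs = 8, matching y values: none (0 points).
  x = 9: rhs = 12, matching y values: none (0 points).
  x = 10: rhs = 13, matching y values: none (0 points).
  x = 11: rhs = 17, matching y values: 6, 13 (2 points).
  x = 12: rhs = 11, matching y values: 7, 12 (2 points).
  x = 13: rhs = 1, matching y values: 1, 18 (2 points).
  x = 14: rhs = 12, matching y values: none (0 points).
  x = 15: rhs = 12, matching y values: none (0 points).
  x = 16: rhs = 7, matching y values: 8, 11 (2 points).
  x = 17: rhs = 3, matching y values: none (0 points).
  x = 18: rhs = 6, matching y values: 5, 14 (2 points).
Total affine count: 13.
Full point count |E(F_19)| = 13 + 1 = 14.
Hasse bound: |14 − (19+1)| = |-6| = 6 ≤ 2√19 ≈ 8.7178 ✓.


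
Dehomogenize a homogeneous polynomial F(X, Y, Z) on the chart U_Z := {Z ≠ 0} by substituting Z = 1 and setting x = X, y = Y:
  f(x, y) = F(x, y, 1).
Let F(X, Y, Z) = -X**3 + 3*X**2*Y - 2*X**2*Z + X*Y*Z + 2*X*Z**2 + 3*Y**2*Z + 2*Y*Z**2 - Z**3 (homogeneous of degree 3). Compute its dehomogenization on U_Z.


f(x, y) = -x**3 + 3*x**2*y - 2*x**2 + x*y + 2*x + 3*y**2 + 2*y - 1

On U_Z we set Z = 1. Each monomial c·X^i·Y^j·Z^k in F becomes c·x^i·y^j·1^k = c·x^i·y^j.
Substituting Z = 1: F(X, Y, 1) = -x**3 + 3*x**2*y - 2*x**2 + x*y + 2*x + 3*y**2 + 2*y - 1.
Note: deg(f) ≤ deg(F) = 3; strict inequality happens when F is divisible by Z (lost terms).


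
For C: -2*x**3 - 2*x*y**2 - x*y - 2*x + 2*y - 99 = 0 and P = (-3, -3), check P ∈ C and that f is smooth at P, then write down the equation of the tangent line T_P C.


Tangent line at P: -71*x - 31*y - 306 = 0.

Step 1: f(-3, -3) = 0, so P lies on C.
Step 2: partial derivatives
  f_x(x, y) = -6*x**2 - 2*y**2 - y - 2, f_y(x, y) = -4*x*y - x + 2.
  f_x(P) = -71, f_y(P) = -31 (gradient nonzero, so P is smooth).
Step 3: tangent line at P: -71·(x − -3) + -31·(y − -3) = 0.
Expanding: -71*x - 31*y - 306 = 0.


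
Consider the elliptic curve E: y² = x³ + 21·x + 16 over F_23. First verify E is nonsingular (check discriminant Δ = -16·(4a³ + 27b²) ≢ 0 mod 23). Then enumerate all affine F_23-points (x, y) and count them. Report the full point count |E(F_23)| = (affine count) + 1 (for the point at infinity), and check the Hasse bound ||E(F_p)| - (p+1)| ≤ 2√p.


Affine points = {(0, 4), (0, 19), (4, 7), (4, 16), (5, 4), (5, 19), (6, 6), (6, 17), (7, 0), (8, 11), (8, 12), (12, 8), (12, 15), (13, 5), (13, 18), (14, 8), (14, 15), (15, 7), (15, 16), (16, 3), (16, 20), (18, 4), (18, 19), (19, 11), (19, 12), (20, 8), (20, 15), (21, 9), (21, 14)}; affine count = 29; |E(F_23)| = 30.

Discriminant check: Δ ∝ 4a³ + 27b² = 4·21³ + 27·16² = 4·9261 + 27·256 ≡ 3 (mod 23). Nonzero ⇒ E is nonsingular.
For each x ∈ F_23, compute rhs = x³ + 21·x + 16 mod 23, then count y ∈ F_23 with y² ≡ rhs.
  x = 0: rhs = 16, matching y values: 4, 19 (2 points).
  x = 1: rhs = 15, matching y values: none (0 points).
  x = 2: rhs = 20, matching y values: none (0 points).
  x = 3: rhs = 14, matching y values: none (0 points).
  x = 4: rhs = 3, matching y values: 7, 16 (2 points).
  x = 5: rhs = 16, matching y values: 4, 19 (2 points).
  x = 6: rhs = 13, matching y values: 6, 17 (2 points).
  x = 7: rhs = 0, matching y values: 0 (1 points).
  x = 8: rhs = 6, matching y values: 11, 12 (2 points).
  x = 9: rhs = 14, matching y values: none (0 points).
  x = 10: rhs = 7, matching y values: none (0 points).
  x = 11: rhs = 14, matching y values: none (0 points).
  x = 12: rhs = 18, matching y values: 8, 15 (2 points).
  x = 13: rhs = 2, matching y values: 5, 18 (2 points).
  x = 14: rhs = 18, matching y values: 8, 15 (2 points).
  x = 15: rhs = 3, matching y values: 7, 16 (2 points).
  x = 16: rhs = 9, matching y values: 3, 20 (2 points).
  x = 17: rhs = 19, matching y values: none (0 points).
  x = 18: rhs = 16, matching y values: 4, 19 (2 points).
  x = 19: rhs = 6, matching y values: 11, 12 (2 points).
  x = 20: rhs = 18, matching y values: 8, 15 (2 points).
  x = 21: rhs = 12, matching y values: 9, 14 (2 points).
  x = 22: rhs = 17, matching y values: none (0 points).
Total affine count: 29.
Full point count |E(F_23)| = 29 + 1 = 30.
Hasse bound: |30 − (23+1)| = |6| = 6 ≤ 2√23 ≈ 9.5917 ✓.


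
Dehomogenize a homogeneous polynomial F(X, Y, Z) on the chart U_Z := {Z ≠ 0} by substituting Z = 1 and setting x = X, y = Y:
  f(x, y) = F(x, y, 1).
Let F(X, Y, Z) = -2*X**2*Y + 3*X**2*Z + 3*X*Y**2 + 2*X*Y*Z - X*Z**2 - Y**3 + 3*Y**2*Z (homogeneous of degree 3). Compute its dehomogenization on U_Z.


f(x, y) = -2*x**2*y + 3*x**2 + 3*x*y**2 + 2*x*y - x - y**3 + 3*y**2

On U_Z we set Z = 1. Each monomial c·X^i·Y^j·Z^k in F becomes c·x^i·y^j·1^k = c·x^i·y^j.
Substituting Z = 1: F(X, Y, 1) = -2*x**2*y + 3*x**2 + 3*x*y**2 + 2*x*y - x - y**3 + 3*y**2.
Note: deg(f) ≤ deg(F) = 3; strict inequality happens when F is divisible by Z (lost terms).


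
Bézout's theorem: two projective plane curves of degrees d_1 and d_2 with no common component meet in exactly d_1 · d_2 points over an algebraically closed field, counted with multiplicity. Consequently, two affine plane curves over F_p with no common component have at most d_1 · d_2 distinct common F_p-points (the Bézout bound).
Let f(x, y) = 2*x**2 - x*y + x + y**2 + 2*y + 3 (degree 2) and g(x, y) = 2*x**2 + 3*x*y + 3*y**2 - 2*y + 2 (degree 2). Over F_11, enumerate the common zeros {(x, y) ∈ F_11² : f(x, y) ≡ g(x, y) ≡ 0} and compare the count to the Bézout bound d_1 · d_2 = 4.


Common zeros: ∅; count = 0; Bézout bound = 4.

deg(f) = 2, deg(g) = 2, so Bézout bound = 4.
Scan x ∈ F_11. For each x, list the y ∈ F_11 with f(x, y) ≡ 0 and those with g(x, y) ≡ 0 (mod 11); the common zeros in that column are the intersection.
  x = 0: f ≡ 0 at y ∈ {2, 7}; g ≡ 0 at y ∈ ∅; common: ∅.
  x = 1: f ≡ 0 at y ∈ ∅; g ≡ 0 at y ∈ ∅; common: ∅.
  x = 2: f ≡ 0 at y ∈ {3, 8}; g ≡ 0 at y ∈ ∅; common: ∅.
  x = 3: f ≡ 0 at y ∈ {5, 7}; g ≡ 0 at y ∈ ∅; common: ∅.
  x = 4: f ≡ 0 at y ∈ ∅; g ≡ 0 at y ∈ {2}; common: ∅.
  x = 5: f ≡ 0 at y ∈ ∅; g ≡ 0 at y ∈ ∅; common: ∅.
  x = 6: f ≡ 0 at y ∈ {2}; g ≡ 0 at y ∈ ∅; common: ∅.
  x = 7: f ≡ 0 at y ∈ {8}; g ≡ 0 at y ∈ ∅; common: ∅.
  x = 8: f ≡ 0 at y ∈ ∅; g ≡ 0 at y ∈ ∅; common: ∅.
  x = 9: f ≡ 0 at y ∈ ∅; g ≡ 0 at y ∈ ∅; common: ∅.
  x = 10: f ≡ 0 at y ∈ {3, 5}; g ≡ 0 at y ∈ ∅; common: ∅.
Collecting: common zeros = ∅, so the count is 0.
Comparison with the Bézout bound: 0 ≤ 4 = deg(f)·deg(g), as expected for curves with no common component (the affine F_11-count falls short of the bound because intersections may lie at infinity, over extension fields, or carry multiplicity).


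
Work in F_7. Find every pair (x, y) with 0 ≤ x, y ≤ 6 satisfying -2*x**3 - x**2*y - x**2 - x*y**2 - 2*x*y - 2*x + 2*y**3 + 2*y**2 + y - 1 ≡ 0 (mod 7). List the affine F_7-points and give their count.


Affine F_7-points: {(1, 5), (3, 0), (3, 4), (5, 2)}; count = 4.

For each of the 49 pairs (x, y) ∈ F_7², evaluate f(x, y) mod 7. Record the zeros.
  x = 0: [0↦6, 1↦4, 2↦4, 3↦4, 4↦2, 5↦3, 6↦5]  zeros at y ∈ ∅
  x = 1: [0↦1, 1↦2, 2↦3, 3↦2, 4↦4, 5↦0, 6↦2]  zeros at y ∈ {5}
  x = 2: [0↦3, 1↦5, 2↦5, 3↦1, 4↦5, 5↦1, 6↦1]  zeros at y ∈ ∅
  x = 3: [0↦0, 1↦1, 2↦5, 3↦3, 4↦0, 5↦1, 6↦4]  zeros at y ∈ {0, 4}
  x = 4: [0↦1, 1↦6, 2↦5, 3↦3, 4↦5, 5↦2, 6↦6]  zeros at y ∈ ∅
  x = 5: [0↦1, 1↦1, 2↦0, 3↦3, 4↦1, 5↦6, 6↦2]  zeros at y ∈ {2}
  x = 6: [0↦2, 1↦2, 2↦6, 3↦5, 4↦4, 5↦1, 6↦1]  zeros at y ∈ ∅
Collecting zeros: affine points = {(1, 5), (3, 0), (3, 4), (5, 2)}.
Total count |C(F_7)_aff| = 4.


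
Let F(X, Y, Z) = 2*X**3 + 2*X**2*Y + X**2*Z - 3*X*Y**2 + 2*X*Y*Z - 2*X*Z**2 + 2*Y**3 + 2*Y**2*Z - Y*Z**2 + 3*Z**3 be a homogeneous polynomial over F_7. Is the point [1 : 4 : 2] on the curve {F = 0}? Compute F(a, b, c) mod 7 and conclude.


F(1,4,2) ≡ 4 (mod 7); P is NOT on the curve.

Evaluate F(1, 4, 2) term-by-term (mod 7).
  2*X**3 ↦ 2·1·1·1 = 2
  2*X**2*Y ↦ 2·1·4·1 = 8
  X**2*Z ↦ 1·1·1·2 = 2
  -3*X*Y**2 ↦ -3·1·16·1 = -48
  2*X*Y*Z ↦ 2·1·4·2 = 16
  -2*X*Z**2 ↦ -2·1·1·4 = -8
  2*Y**3 ↦ 2·1·64·1 = 128
  2*Y**2*Z ↦ 2·1·16·2 = 64
  -Y*Z**2 ↦ -1·1·4·4 = -16
  3*Z**3 ↦ 3·1·1·8 = 24
Sum: F(1, 4, 2) = (2) + (8) + (2) + (-48) + (16) + (-8) + (128) + (64) + (-16) + (24) = 172.
Reducing mod 7: 172 ≡ 4 (mod 7).
Since F(a, b, c) ≡ 4 ≠ 0 (mod 7), P does NOT lie on the curve.


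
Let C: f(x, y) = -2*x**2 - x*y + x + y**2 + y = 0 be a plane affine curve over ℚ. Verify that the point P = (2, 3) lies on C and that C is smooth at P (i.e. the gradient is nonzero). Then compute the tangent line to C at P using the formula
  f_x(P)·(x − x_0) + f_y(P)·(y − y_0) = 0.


Tangent line at P: -10*x + 5*y + 5 = 0.

Step 1: f(2, 3) = 0, so P lies on C.
Step 2: partial derivatives
  f_x(x, y) = -4*x - y + 1, f_y(x, y) = -x + 2*y + 1.
  f_x(P) = -10, f_y(P) = 5 (gradient nonzero, so P is smooth).
Step 3: tangent line at P: -10·(x − 2) + 5·(y − 3) = 0.
Expanding: -10*x + 5*y + 5 = 0.


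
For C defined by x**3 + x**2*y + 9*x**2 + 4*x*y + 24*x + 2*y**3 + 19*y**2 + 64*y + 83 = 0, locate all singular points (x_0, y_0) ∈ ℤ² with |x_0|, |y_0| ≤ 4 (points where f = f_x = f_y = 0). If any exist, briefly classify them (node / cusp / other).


Singular points: {(-2, -3)}; classification: cusp.

Compute partial derivatives:
  f_x = 3*x**2 + 2*x*y + 18*x + 4*y + 24.
  f_y = x**2 + 4*x + 6*y**2 + 38*y + 64.
Scan x_0 ∈ {−4, ..., 4}. For each x_0, f_y(x_0, y) is a polynomial in y; find its integer roots y ∈ {−4, ..., 4}, then test f_x and f at those candidates.
  x = -4: f_y(-4, y) = 6*y**2 + 38*y + 64; no integer root y with |y| ≤ 4.
  x = -3: f_y(-3, y) = 6*y**2 + 38*y + 61; no integer root y with |y| ≤ 4.
  x = -2: f_y(-2, y) = 6*y**2 + 38*y + 60; vanishes at y ∈ {-3}. (-2, -3): f_x = 0, f = 0 — SINGULAR.
  x = -1: f_y(-1, y) = 6*y**2 + 38*y + 61; no integer root y with |y| ≤ 4.
  x = 0: f_y(0, y) = 6*y**2 + 38*y + 64; no integer root y with |y| ≤ 4.
  x = 1: f_y(1, y) = 6*y**2 + 38*y + 69; no integer root y with |y| ≤ 4.
  x = 2: f_y(2, y) = 6*y**2 + 38*y + 76; no integer root y with |y| ≤ 4.
  x = 3: f_y(3, y) = 6*y**2 + 38*y + 85; no integer root y with |y| ≤ 4.
  x = 4: f_y(4, y) = 6*y**2 + 38*y + 96; no integer root y with |y| ≤ 4.
Only singular point on the grid: (-2, -3).
Classify: substitute x = -2 + u, y = -3 + v and expand: f = u**3 + u**2*v + 2*v**3 + v**2.
No constant or linear terms (consistent with a singular point). Quadratic part: v**2. Cubic part: u**3 + u**2*v + 2*v**3.
The quadratic part v**2 is a perfect square, so there is a single (double) tangent line v = 0, i.e. y = -3. Restricting the cubic part to that line (v = 0) leaves u**3 ≠ 0, so f is not divisible by v and the branch is v² ≈ -u**3 to lowest order — this is a cusp.
Classification: cusp.


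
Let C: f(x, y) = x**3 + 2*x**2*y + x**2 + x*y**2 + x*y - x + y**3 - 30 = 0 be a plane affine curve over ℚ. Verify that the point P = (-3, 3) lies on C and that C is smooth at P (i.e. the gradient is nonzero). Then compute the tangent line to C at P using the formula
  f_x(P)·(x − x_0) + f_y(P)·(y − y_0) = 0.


Tangent line at P: -4*x + 24*y - 84 = 0.

Step 1: f(-3, 3) = 0, so P lies on C.
Step 2: partial derivatives
  f_x(x, y) = 3*x**2 + 4*x*y + 2*x + y**2 + y - 1, f_y(x, y) = 2*x**2 + 2*x*y + x + 3*y**2.
  f_x(P) = -4, f_y(P) = 24 (gradient nonzero, so P is smooth).
Step 3: tangent line at P: -4·(x − -3) + 24·(y − 3) = 0.
Expanding: -4*x + 24*y - 84 = 0.


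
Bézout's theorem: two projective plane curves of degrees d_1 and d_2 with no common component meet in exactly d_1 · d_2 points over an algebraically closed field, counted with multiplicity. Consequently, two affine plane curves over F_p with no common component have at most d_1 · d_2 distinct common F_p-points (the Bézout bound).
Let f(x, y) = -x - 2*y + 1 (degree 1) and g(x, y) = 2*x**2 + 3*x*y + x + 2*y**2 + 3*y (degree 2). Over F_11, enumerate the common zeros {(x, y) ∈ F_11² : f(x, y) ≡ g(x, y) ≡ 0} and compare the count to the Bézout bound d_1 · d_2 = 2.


Common zeros: {(3, 10), (8, 2)}; count = 2; Bézout bound = 2.

deg(f) = 1, deg(g) = 2, so Bézout bound = 2.
Scan x ∈ F_11. For each x, list the y ∈ F_11 with f(x, y) ≡ 0 and those with g(x, y) ≡ 0 (mod 11); the common zeros in that column are the intersection.
  x = 0: f ≡ 0 at y ∈ {6}; g ≡ 0 at y ∈ {0, 4}; common: ∅.
  x = 1: f ≡ 0 at y ∈ {0}; g ≡ 0 at y ∈ {1, 7}; common: ∅.
  x = 2: f ≡ 0 at y ∈ {5}; g ≡ 0 at y ∈ {3, 9}; common: ∅.
  x = 3: f ≡ 0 at y ∈ {10}; g ≡ 0 at y ∈ {6, 10}; common: {10}.
  x = 4: f ≡ 0 at y ∈ {4}; g ≡ 0 at y ∈ {3, 6}; common: ∅.
  x = 5: f ≡ 0 at y ∈ {9}; g ≡ 0 at y ∈ {0, 2}; common: ∅.
  x = 6: f ≡ 0 at y ∈ {3}; g ≡ 0 at y ∈ {8, 9}; common: ∅.
  x = 7: f ≡ 0 at y ∈ {8}; g ≡ 0 at y ∈ {5}; common: ∅.
  x = 8: f ≡ 0 at y ∈ {2}; g ≡ 0 at y ∈ {1, 2}; common: {2}.
  x = 9: f ≡ 0 at y ∈ {7}; g ≡ 0 at y ∈ {8, 10}; common: ∅.
  x = 10: f ≡ 0 at y ∈ {1}; g ≡ 0 at y ∈ {4, 7}; common: ∅.
Collecting: common zeros = {(3, 10), (8, 2)}, so the count is 2.
Comparison with the Bézout bound: 2 ≤ 2 = deg(f)·deg(g), as expected for curves with no common component (the bound is attained).


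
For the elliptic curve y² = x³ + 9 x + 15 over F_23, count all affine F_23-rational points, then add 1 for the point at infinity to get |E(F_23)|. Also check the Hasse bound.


Affine points = {(1, 5), (1, 18), (2, 8), (2, 15), (3, 0), (4, 0), (5, 1), (5, 22), (6, 3), (6, 20), (8, 1), (8, 22), (10, 1), (10, 22), (13, 11), (13, 12), (15, 11), (15, 12), (16, 0), (18, 11), (18, 12), (21, 9), (21, 14)}; affine count = 23; |E(F_23)| = 24.

Discriminant check: Δ ∝ 4a³ + 27b² = 4·9³ + 27·15² = 4·729 + 27·225 ≡ 21 (mod 23). Nonzero ⇒ E is nonsingular.
For each x ∈ F_23, compute rhs = x³ + 9·x + 15 mod 23, then count y ∈ F_23 with y² ≡ rhs.
  x = 0: rhs = 15, matching y values: none (0 points).
  x = 1: rhs = 2, matching y values: 5, 18 (2 points).
  x = 2: rhs = 18, matching y values: 8, 15 (2 points).
  x = 3: rhs = 0, matching y values: 0 (1 points).
  x = 4: rhs = 0, matching y values: 0 (1 points).
  x = 5: rhs = 1, matching y values: 1, 22 (2 points).
  x = 6: rhs = 9, matching y values: 3, 20 (2 points).
  x = 7: rhs = 7, matching y values: none (0 points).
  x = 8: rhs = 1, matching y values: 1, 22 (2 points).
  x = 9: rhs = 20, matching y values: none (0 points).
  x = 10: rhs = 1, matching y values: 1, 22 (2 points).
  x = 11: rhs = 19, matching y values: none (0 points).
  x = 12: rhs = 11, matching y values: none (0 points).
  x = 13: rhs = 6, matching y values: 11, 12 (2 points).
  x = 14: rhs = 10, matching y values: none (0 points).
  x = 15: rhs = 6, matching y values: 11, 12 (2 points).
  x = 16: rhs = 0, matching y values: 0 (1 points).
  x = 17: rhs = 21, matching y values: none (0 points).
  x = 18: rhs = 6, matching y values: 11, 12 (2 points).
  x = 19: rhs = 7, matching y values: none (0 points).
  x = 20: rhs = 7, matching y values: none (0 points).
  x = 21: rhs = 12, matching y values: 9, 14 (2 points).
  x = 22: rhs = 5, matching y values: none (0 points).
Total affine count: 23.
Full point count |E(F_23)| = 23 + 1 = 24.
Hasse bound: |24 − (23+1)| = |0| = 0 ≤ 2√23 ≈ 9.5917 ✓.


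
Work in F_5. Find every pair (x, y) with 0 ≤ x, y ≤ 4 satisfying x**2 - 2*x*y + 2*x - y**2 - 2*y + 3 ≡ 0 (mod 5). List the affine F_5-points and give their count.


Affine F_5-points: {(0, 1), (0, 2), (1, 3), (2, 2), (3, 3), (3, 4)}; count = 6.

For each of the 25 pairs (x, y) ∈ F_5², evaluate f(x, y) mod 5. Record the zeros.
  x = 0: [0↦3, 1↦0, 2↦0, 3↦3, 4↦4]  zeros at y ∈ {1, 2}
  x = 1: [0↦1, 1↦1, 2↦4, 3↦0, 4↦4]  zeros at y ∈ {3}
  x = 2: [0↦1, 1↦4, 2↦0, 3↦4, 4↦1]  zeros at y ∈ {2}
  x = 3: [0↦3, 1↦4, 2↦3, 3↦0, 4↦0]  zeros at y ∈ {3, 4}
  x = 4: [0↦2, 1↦1, 2↦3, 3↦3, 4↦1]  zeros at y ∈ ∅
Collecting zeros: affine points = {(0, 1), (0, 2), (1, 3), (2, 2), (3, 3), (3, 4)}.
Total count |C(F_5)_aff| = 6.


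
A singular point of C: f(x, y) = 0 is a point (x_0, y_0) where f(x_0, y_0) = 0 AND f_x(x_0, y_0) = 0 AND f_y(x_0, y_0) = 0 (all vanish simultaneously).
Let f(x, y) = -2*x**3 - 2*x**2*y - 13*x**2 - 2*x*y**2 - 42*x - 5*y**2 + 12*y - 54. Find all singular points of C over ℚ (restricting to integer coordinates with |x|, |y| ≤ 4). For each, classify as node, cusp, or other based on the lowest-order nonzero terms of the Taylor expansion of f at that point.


Singular points: {(-3, 3)}; classification: node.

Compute partial derivatives:
  f_x = -6*x**2 - 4*x*y - 26*x - 2*y**2 - 42.
  f_y = -2*x**2 - 4*x*y - 10*y + 12.
Scan x_0 ∈ {−4, ..., 4}. For each x_0, f_y(x_0, y) is a polynomial in y; find its integer roots y ∈ {−4, ..., 4}, then test f_x and f at those candidates.
  x = -4: f_y(-4, y) = 6*y - 20; no integer root y with |y| ≤ 4.
  x = -3: f_y(-3, y) = 2*y - 6; vanishes at y ∈ {3}. (-3, 3): f_x = 0, f = 0 — SINGULAR.
  x = -2: f_y(-2, y) = 4 - 2*y; vanishes at y ∈ {2}. (-2, 2): f_x = -6 ≠ 0.
  x = -1: f_y(-1, y) = 10 - 6*y; no integer root y with |y| ≤ 4.
  x = 0: f_y(0, y) = 12 - 10*y; no integer root y with |y| ≤ 4.
  x = 1: f_y(1, y) = 10 - 14*y; no integer root y with |y| ≤ 4.
  x = 2: f_y(2, y) = 4 - 18*y; no integer root y with |y| ≤ 4.
  x = 3: f_y(3, y) = -22*y - 6; no integer root y with |y| ≤ 4.
  x = 4: f_y(4, y) = -26*y - 20; no integer root y with |y| ≤ 4.
Only singular point on the grid: (-3, 3).
Classify: substitute x = -3 + u, y = 3 + v and expand: f = -2*u**3 - 2*u**2*v - u**2 - 2*u*v**2 + v**2.
No constant or linear terms (consistent with a singular point). Quadratic part: -u**2 + v**2. Cubic part: -2*u**3 - 2*u**2*v - 2*u*v**2.
The quadratic part v**2 - u**2 = (v − u)(v + u) splits into two distinct linear factors, so there are two distinct tangent lines y − 3 = ±(x − -3) — this is a node (ordinary double point).
Classification: node.


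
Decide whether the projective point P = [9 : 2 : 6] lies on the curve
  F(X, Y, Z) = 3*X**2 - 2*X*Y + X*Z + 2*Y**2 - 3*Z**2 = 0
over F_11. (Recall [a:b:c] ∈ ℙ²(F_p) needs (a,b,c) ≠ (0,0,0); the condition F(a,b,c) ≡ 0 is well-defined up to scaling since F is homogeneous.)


F(9,2,6) ≡ 7 (mod 11); P is NOT on the curve.

Evaluate F(9, 2, 6) term-by-term (mod 11).
  3*X**2 ↦ 3·81·1·1 = 243
  -2*X*Y ↦ -2·9·2·1 = -36
  X*Z ↦ 1·9·1·6 = 54
  2*Y**2 ↦ 2·1·4·1 = 8
  -3*Z**2 ↦ -3·1·1·36 = -108
Sum: F(9, 2, 6) = (243) + (-36) + (54) + (8) + (-108) = 161.
Reducing mod 11: 161 ≡ 7 (mod 11).
Since F(a, b, c) ≡ 7 ≠ 0 (mod 11), P does NOT lie on the curve.


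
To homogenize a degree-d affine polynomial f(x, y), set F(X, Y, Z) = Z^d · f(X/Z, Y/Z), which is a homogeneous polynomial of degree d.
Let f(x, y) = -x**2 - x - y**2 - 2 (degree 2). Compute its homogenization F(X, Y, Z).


F(X, Y, Z) = -X**2 - X*Z - Y**2 - 2*Z**2

deg(f) = 2.
Substitute x = X/Z, y = Y/Z into f, then multiply by Z^2.
  monomial -1·x^2·y^0 ↦ -1·X^2·Y^0·Z^0.
  monomial -1·x^1·y^0 ↦ -1·X^1·Y^0·Z^1.
  monomial -1·x^0·y^2 ↦ -1·X^0·Y^2·Z^0.
  monomial -2·x^0·y^0 ↦ -2·X^0·Y^0·Z^2.
Collecting: F(X, Y, Z) = -X**2 - X*Z - Y**2 - 2*Z**2.


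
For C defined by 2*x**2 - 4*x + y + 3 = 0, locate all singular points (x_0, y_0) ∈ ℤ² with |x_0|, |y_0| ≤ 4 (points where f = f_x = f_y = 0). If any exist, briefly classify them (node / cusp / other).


No singular points in the scanned grid; C is smooth there.

Compute partial derivatives:
  f_x = 4*x - 4.
  f_y = 1.
f_y = 1 is a nonzero constant, so f_y never vanishes: no point (x, y) can satisfy f = f_x = f_y = 0. In particular no (x, y) ∈ {−4, ..., 4}² is singular; the curve is smooth.


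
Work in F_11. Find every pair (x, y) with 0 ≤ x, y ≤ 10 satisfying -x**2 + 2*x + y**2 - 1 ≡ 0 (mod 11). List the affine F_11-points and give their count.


Affine F_11-points: {(0, 1), (0, 10), (1, 0), (2, 1), (2, 10), (3, 2), (3, 9), (4, 3), (4, 8), (5, 4), (5, 7), (6, 5), (6, 6), (7, 5), (7, 6), (8, 4), (8, 7), (9, 3), (9, 8), (10, 2), (10, 9)}; count = 21.

For each of the 121 pairs (x, y) ∈ F_11², evaluate f(x, y) mod 11. Record the zeros.
  x = 0: [0↦10, 1↦0, 2↦3, 3↦8, 4↦4, 5↦2, 6↦2, 7↦4, 8↦8, 9↦3, 10↦0]  zeros at y ∈ {1, 10}
  x = 1: [0↦0, 1↦1, 2↦4, 3↦9, 4↦5, 5↦3, 6↦3, 7↦5, 8↦9, 9↦4, 10↦1]  zeros at y ∈ {0}
  x = 2: [0↦10, 1↦0, 2↦3, 3↦8, 4↦4, 5↦2, 6↦2, 7↦4, 8↦8, 9↦3, 10↦0]  zeros at y ∈ {1, 10}
  x = 3: [0↦7, 1↦8, 2↦0, 3↦5, 4↦1, 5↦10, 6↦10, 7↦1, 8↦5, 9↦0, 10↦8]  zeros at y ∈ {2, 9}
  x = 4: [0↦2, 1↦3, 2↦6, 3↦0, 4↦7, 5↦5, 6↦5, 7↦7, 8↦0, 9↦6, 10↦3]  zeros at y ∈ {3, 8}
  x = 5: [0↦6, 1↦7, 2↦10, 3↦4, 4↦0, 5↦9, 6↦9, 7↦0, 8↦4, 9↦10, 10↦7]  zeros at y ∈ {4, 7}
  x = 6: [0↦8, 1↦9, 2↦1, 3↦6, 4↦2, 5↦0, 6↦0, 7↦2, 8↦6, 9↦1, 10↦9]  zeros at y ∈ {5, 6}
  x = 7: [0↦8, 1↦9, 2↦1, 3↦6, 4↦2, 5↦0, 6↦0, 7↦2, 8↦6, 9↦1, 10↦9]  zeros at y ∈ {5, 6}
  x = 8: [0↦6, 1↦7, 2↦10, 3↦4, 4↦0, 5↦9, 6↦9, 7↦0, 8↦4, 9↦10, 10↦7]  zeros at y ∈ {4, 7}
  x = 9: [0↦2, 1↦3, 2↦6, 3↦0, 4↦7, 5↦5, 6↦5, 7↦7, 8↦0, 9↦6, 10↦3]  zeros at y ∈ {3, 8}
  x = 10: [0↦7, 1↦8, 2↦0, 3↦5, 4↦1, 5↦10, 6↦10, 7↦1, 8↦5, 9↦0, 10↦8]  zeros at y ∈ {2, 9}
Collecting zeros: affine points = {(0, 1), (0, 10), (1, 0), (2, 1), (2, 10), (3, 2), (3, 9), (4, 3), (4, 8), (5, 4), (5, 7), (6, 5), (6, 6), (7, 5), (7, 6), (8, 4), (8, 7), (9, 3), (9, 8), (10, 2), (10, 9)}.
Total count |C(F_11)_aff| = 21.


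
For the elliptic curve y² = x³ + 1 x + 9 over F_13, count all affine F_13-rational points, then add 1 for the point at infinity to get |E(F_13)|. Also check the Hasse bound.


Affine points = {(0, 3), (0, 10), (3, 0), (4, 5), (4, 8), (5, 3), (5, 10), (6, 6), (6, 7), (8, 3), (8, 10), (11, 5), (11, 8)}; affine count = 13; |E(F_13)| = 14.

Discriminant check: Δ ∝ 4a³ + 27b² = 4·1³ + 27·9² = 4·1 + 27·81 ≡ 7 (mod 13). Nonzero ⇒ E is nonsingular.
For each x ∈ F_13, compute rhs = x³ + 1·x + 9 mod 13, then count y ∈ F_13 with y² ≡ rhs.
  x = 0: rhs = 9, matching y values: 3, 10 (2 points).
  x = 1: rhs = 11, matching y values: none (0 points).
  x = 2: rhs = 6, matching y values: none (0 points).
  x = 3: rhs = 0, matching y values: 0 (1 points).
  x = 4: rhs = 12, matching y values: 5, 8 (2 points).
  x = 5: rhs = 9, matching y values: 3, 10 (2 points).
  x = 6: rhs = 10, matching y values: 6, 7 (2 points).
  x = 7: rhs = 8, matching y values: none (0 points).
  x = 8: rhs = 9, matching y values: 3, 10 (2 points).
  x = 9: rhs = 6, matching y values: none (0 points).
  x = 10: rhs = 5, matching y values: none (0 points).
  x = 11: rhs = 12, matching y values: 5, 8 (2 points).
  x = 12: rhs = 7, matching y values: none (0 points).
Total affine count: 13.
Full point count |E(F_13)| = 13 + 1 = 14.
Hasse bound: |14 − (13+1)| = |0| = 0 ≤ 2√13 ≈ 7.2111 ✓.


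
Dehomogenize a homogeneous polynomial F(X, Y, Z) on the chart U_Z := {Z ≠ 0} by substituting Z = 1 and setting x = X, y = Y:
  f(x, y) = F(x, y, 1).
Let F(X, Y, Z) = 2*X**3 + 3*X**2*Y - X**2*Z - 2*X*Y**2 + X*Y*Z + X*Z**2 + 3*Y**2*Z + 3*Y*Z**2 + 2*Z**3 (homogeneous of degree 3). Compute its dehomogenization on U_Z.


f(x, y) = 2*x**3 + 3*x**2*y - x**2 - 2*x*y**2 + x*y + x + 3*y**2 + 3*y + 2

On U_Z we set Z = 1. Each monomial c·X^i·Y^j·Z^k in F becomes c·x^i·y^j·1^k = c·x^i·y^j.
Substituting Z = 1: F(X, Y, 1) = 2*x**3 + 3*x**2*y - x**2 - 2*x*y**2 + x*y + x + 3*y**2 + 3*y + 2.
Note: deg(f) ≤ deg(F) = 3; strict inequality happens when F is divisible by Z (lost terms).


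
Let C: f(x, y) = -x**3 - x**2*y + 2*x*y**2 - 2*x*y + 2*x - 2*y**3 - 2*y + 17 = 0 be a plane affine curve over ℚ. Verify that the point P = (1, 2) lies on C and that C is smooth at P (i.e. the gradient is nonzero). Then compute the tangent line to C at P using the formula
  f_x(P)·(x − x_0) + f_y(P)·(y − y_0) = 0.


Tangent line at P: -x - 21*y + 43 = 0.

Step 1: f(1, 2) = 0, so P lies on C.
Step 2: partial derivatives
  f_x(x, y) = -3*x**2 - 2*x*y + 2*y**2 - 2*y + 2, f_y(x, y) = -x**2 + 4*x*y - 2*x - 6*y**2 - 2.
  f_x(P) = -1, f_y(P) = -21 (gradient nonzero, so P is smooth).
Step 3: tangent line at P: -1·(x − 1) + -21·(y − 2) = 0.
Expanding: -x - 21*y + 43 = 0.


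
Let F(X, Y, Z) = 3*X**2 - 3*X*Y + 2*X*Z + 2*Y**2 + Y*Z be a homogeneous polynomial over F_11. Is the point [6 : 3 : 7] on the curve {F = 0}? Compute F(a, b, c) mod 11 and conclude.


F(6,3,7) ≡ 1 (mod 11); P is NOT on the curve.

Evaluate F(6, 3, 7) term-by-term (mod 11).
  3*X**2 ↦ 3·36·1·1 = 108
  -3*X*Y ↦ -3·6·3·1 = -54
  2*X*Z ↦ 2·6·1·7 = 84
  2*Y**2 ↦ 2·1·9·1 = 18
  Y*Z ↦ 1·1·3·7 = 21
Sum: F(6, 3, 7) = (108) + (-54) + (84) + (18) + (21) = 177.
Reducing mod 11: 177 ≡ 1 (mod 11).
Since F(a, b, c) ≡ 1 ≠ 0 (mod 11), P does NOT lie on the curve.


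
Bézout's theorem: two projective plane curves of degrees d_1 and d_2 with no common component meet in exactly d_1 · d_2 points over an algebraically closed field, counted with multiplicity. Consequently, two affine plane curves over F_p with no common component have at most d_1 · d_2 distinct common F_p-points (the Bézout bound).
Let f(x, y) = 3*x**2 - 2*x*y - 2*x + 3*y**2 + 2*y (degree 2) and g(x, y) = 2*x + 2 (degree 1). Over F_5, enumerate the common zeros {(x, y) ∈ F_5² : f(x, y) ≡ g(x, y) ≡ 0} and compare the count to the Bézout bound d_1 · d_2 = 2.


Common zeros: {(4, 0), (4, 2)}; count = 2; Bézout bound = 2.

deg(f) = 2, deg(g) = 1, so Bézout bound = 2.
Scan x ∈ F_5. For each x, list the y ∈ F_5 with f(x, y) ≡ 0 and those with g(x, y) ≡ 0 (mod 5); the common zeros in that column are the intersection.
  x = 0: f ≡ 0 at y ∈ {0, 1}; g ≡ 0 at y ∈ ∅; common: ∅.
  x = 1: f ≡ 0 at y ∈ ∅; g ≡ 0 at y ∈ ∅; common: ∅.
  x = 2: f ≡ 0 at y ∈ ∅; g ≡ 0 at y ∈ ∅; common: ∅.
  x = 3: f ≡ 0 at y ∈ {1, 2}; g ≡ 0 at y ∈ ∅; common: ∅.
  x = 4: f ≡ 0 at y ∈ {0, 2}; g ≡ 0 at y ∈ {0, 1, 2, 3, 4}; common: {0, 2}.
Collecting: common zeros = {(4, 0), (4, 2)}, so the count is 2.
Comparison with the Bézout bound: 2 ≤ 2 = deg(f)·deg(g), as expected for curves with no common component (the bound is attained).


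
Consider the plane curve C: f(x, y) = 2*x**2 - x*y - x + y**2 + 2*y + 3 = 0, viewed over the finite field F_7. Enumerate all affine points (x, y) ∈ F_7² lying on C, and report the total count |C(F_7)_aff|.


Affine F_7-points: ∅; count = 0.

For each of the 49 pairs (x, y) ∈ F_7², evaluate f(x, y) mod 7. Record the zeros.
  x = 0: [0↦3, 1↦6, 2↦4, 3↦4, 4↦6, 5↦3, 6↦2]  zeros at y ∈ ∅
  x = 1: [0↦4, 1↦6, 2↦3, 3↦2, 4↦3, 5↦6, 6↦4]  zeros at y ∈ ∅
  x = 2: [0↦2, 1↦3, 2↦6, 3↦4, 4↦4, 5↦6, 6↦3]  zeros at y ∈ ∅
  x = 3: [0↦4, 1↦4, 2↦6, 3↦3, 4↦2, 5↦3, 6↦6]  zeros at y ∈ ∅
  x = 4: [0↦3, 1↦2, 2↦3, 3↦6, 4↦4, 5↦4, 6↦6]  zeros at y ∈ ∅
  x = 5: [0↦6, 1↦4, 2↦4, 3↦6, 4↦3, 5↦2, 6↦3]  zeros at y ∈ ∅
  x = 6: [0↦6, 1↦3, 2↦2, 3↦3, 4↦6, 5↦4, 6↦4]  zeros at y ∈ ∅
Collecting zeros: affine points = ∅.
Total count |C(F_7)_aff| = 0.


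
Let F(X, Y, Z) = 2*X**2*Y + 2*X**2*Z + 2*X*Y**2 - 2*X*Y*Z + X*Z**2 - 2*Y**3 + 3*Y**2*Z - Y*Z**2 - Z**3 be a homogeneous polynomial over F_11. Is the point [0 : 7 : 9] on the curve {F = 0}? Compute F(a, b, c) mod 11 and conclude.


F(0,7,9) ≡ 1 (mod 11); P is NOT on the curve.

Evaluate F(0, 7, 9) term-by-term (mod 11).
  2*X**2*Y ↦ 2·0·7·1 = 0
  2*X**2*Z ↦ 2·0·1·9 = 0
  2*X*Y**2 ↦ 2·0·49·1 = 0
  -2*X*Y*Z ↦ -2·0·7·9 = 0
  X*Z**2 ↦ 1·0·1·81 = 0
  -2*Y**3 ↦ -2·1·343·1 = -686
  3*Y**2*Z ↦ 3·1·49·9 = 1323
  -Y*Z**2 ↦ -1·1·7·81 = -567
  -Z**3 ↦ -1·1·1·729 = -729
Sum: F(0, 7, 9) = (0) + (0) + (0) + (0) + (0) + (-686) + (1323) + (-567) + (-729) = -659.
Reducing mod 11: -659 ≡ 1 (mod 11).
Since F(a, b, c) ≡ 1 ≠ 0 (mod 11), P does NOT lie on the curve.


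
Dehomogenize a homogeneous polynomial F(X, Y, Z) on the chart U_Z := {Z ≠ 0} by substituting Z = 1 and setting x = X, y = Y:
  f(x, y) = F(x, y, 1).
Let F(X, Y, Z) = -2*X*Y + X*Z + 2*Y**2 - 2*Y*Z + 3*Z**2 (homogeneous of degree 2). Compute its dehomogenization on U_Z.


f(x, y) = -2*x*y + x + 2*y**2 - 2*y + 3

On U_Z we set Z = 1. Each monomial c·X^i·Y^j·Z^k in F becomes c·x^i·y^j·1^k = c·x^i·y^j.
Substituting Z = 1: F(X, Y, 1) = -2*x*y + x + 2*y**2 - 2*y + 3.
Note: deg(f) ≤ deg(F) = 2; strict inequality happens when F is divisible by Z (lost terms).


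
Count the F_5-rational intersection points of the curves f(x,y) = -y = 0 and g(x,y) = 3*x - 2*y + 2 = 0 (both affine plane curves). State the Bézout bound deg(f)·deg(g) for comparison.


Common zeros: {(1, 0)}; count = 1; Bézout bound = 1.

deg(f) = 1, deg(g) = 1, so Bézout bound = 1.
Scan x ∈ F_5. For each x, list the y ∈ F_5 with f(x, y) ≡ 0 and those with g(x, y) ≡ 0 (mod 5); the common zeros in that column are the intersection.
  x = 0: f ≡ 0 at y ∈ {0}; g ≡ 0 at y ∈ {1}; common: ∅.
  x = 1: f ≡ 0 at y ∈ {0}; g ≡ 0 at y ∈ {0}; common: {0}.
  x = 2: f ≡ 0 at y ∈ {0}; g ≡ 0 at y ∈ {4}; common: ∅.
  x = 3: f ≡ 0 at y ∈ {0}; g ≡ 0 at y ∈ {3}; common: ∅.
  x = 4: f ≡ 0 at y ∈ {0}; g ≡ 0 at y ∈ {2}; common: ∅.
Collecting: common zeros = {(1, 0)}, so the count is 1.
Comparison with the Bézout bound: 1 ≤ 1 = deg(f)·deg(g), as expected for curves with no common component (the bound is attained).


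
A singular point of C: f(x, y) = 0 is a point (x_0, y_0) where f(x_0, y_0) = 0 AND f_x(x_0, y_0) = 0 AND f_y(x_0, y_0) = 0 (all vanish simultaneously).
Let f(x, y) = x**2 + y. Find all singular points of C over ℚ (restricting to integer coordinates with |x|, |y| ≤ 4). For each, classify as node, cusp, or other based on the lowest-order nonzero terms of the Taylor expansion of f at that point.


No singular points in the scanned grid; C is smooth there.

Compute partial derivatives:
  f_x = 2*x.
  f_y = 1.
f_y = 1 is a nonzero constant, so f_y never vanishes: no point (x, y) can satisfy f = f_x = f_y = 0. In particular no (x, y) ∈ {−4, ..., 4}² is singular; the curve is smooth.


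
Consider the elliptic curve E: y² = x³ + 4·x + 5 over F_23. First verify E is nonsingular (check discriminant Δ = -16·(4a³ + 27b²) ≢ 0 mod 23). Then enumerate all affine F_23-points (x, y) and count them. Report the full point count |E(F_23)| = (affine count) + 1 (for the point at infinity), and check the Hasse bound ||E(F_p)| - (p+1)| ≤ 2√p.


Affine points = {(4, 4), (4, 19), (5, 9), (5, 14), (7, 10), (7, 13), (11, 0), (13, 0), (15, 6), (15, 17), (16, 5), (16, 18), (17, 8), (17, 15), (20, 9), (20, 14), (21, 9), (21, 14), (22, 0)}; affine count = 19; |E(F_23)| = 20.

Discriminant check: Δ ∝ 4a³ + 27b² = 4·4³ + 27·5² = 4·64 + 27·25 ≡ 11 (mod 23). Nonzero ⇒ E is nonsingular.
For each x ∈ F_23, compute rhs = x³ + 4·x + 5 mod 23, then count y ∈ F_23 with y² ≡ rhs.
  x = 0: rhs = 5, matching y values: none (0 points).
  x = 1: rhs = 10, matching y values: none (0 points).
  x = 2: rhs = 21, matching y values: none (0 points).
  x = 3: rhs = 21, matching y values: none (0 points).
  x = 4: rhs = 16, matching y values: 4, 19 (2 points).
  x = 5: rhs = 12, matching y values: 9, 14 (2 points).
  x = 6: rhs = 15, matching y values: none (0 points).
  x = 7: rhs = 8, matching y values: 10, 13 (2 points).
  x = 8: rhs = 20, matching y values: none (0 points).
  x = 9: rhs = 11, matching y values: none (0 points).
  x = 10: rhs = 10, matching y values: none (0 points).
  x = 11: rhs = 0, matching y values: 0 (1 points).
  x = 12: rhs = 10, matching y values: none (0 points).
  x = 13: rhs = 0, matching y values: 0 (1 points).
  x = 14: rhs = 22, matching y values: none (0 points).
  x = 15: rhs = 13, matching y values: 6, 17 (2 points).
  x = 16: rhs = 2, matching y values: 5, 18 (2 points).
  x = 17: rhs = 18, matching y values: 8, 15 (2 points).
  x = 18: rhs = 21, matching y values: none (0 points).
  x = 19: rhs = 17, matching y values: none (0 points).
  x = 20: rhs = 12, matching y values: 9, 14 (2 points).
  x = 21: rhs = 12, matching y values: 9, 14 (2 points).
  x = 22: rhs = 0, matching y values: 0 (1 points).
Total affine count: 19.
Full point count |E(F_23)| = 19 + 1 = 20.
Hasse bound: |20 − (23+1)| = |-4| = 4 ≤ 2√23 ≈ 9.5917 ✓.


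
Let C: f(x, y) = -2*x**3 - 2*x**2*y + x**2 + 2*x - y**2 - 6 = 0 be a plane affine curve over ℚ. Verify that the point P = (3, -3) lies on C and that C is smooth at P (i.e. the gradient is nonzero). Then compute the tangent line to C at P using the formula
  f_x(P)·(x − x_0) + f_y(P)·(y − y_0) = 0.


Tangent line at P: -10*x - 12*y - 6 = 0.

Step 1: f(3, -3) = 0, so P lies on C.
Step 2: partial derivatives
  f_x(x, y) = -6*x**2 - 4*x*y + 2*x + 2, f_y(x, y) = -2*x**2 - 2*y.
  f_x(P) = -10, f_y(P) = -12 (gradient nonzero, so P is smooth).
Step 3: tangent line at P: -10·(x − 3) + -12·(y − -3) = 0.
Expanding: -10*x - 12*y - 6 = 0.


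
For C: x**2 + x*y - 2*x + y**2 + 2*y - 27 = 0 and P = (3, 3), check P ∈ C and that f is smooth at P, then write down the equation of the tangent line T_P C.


Tangent line at P: 7*x + 11*y - 54 = 0.

Step 1: f(3, 3) = 0, so P lies on C.
Step 2: partial derivatives
  f_x(x, y) = 2*x + y - 2, f_y(x, y) = x + 2*y + 2.
  f_x(P) = 7, f_y(P) = 11 (gradient nonzero, so P is smooth).
Step 3: tangent line at P: 7·(x − 3) + 11·(y − 3) = 0.
Expanding: 7*x + 11*y - 54 = 0.


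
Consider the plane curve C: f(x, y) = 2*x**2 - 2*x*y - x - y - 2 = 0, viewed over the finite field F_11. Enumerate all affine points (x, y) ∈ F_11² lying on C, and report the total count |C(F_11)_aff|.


Affine F_11-points: {(0, 9), (1, 7), (2, 3), (3, 5), (4, 9), (6, 10), (7, 3), (8, 5), (9, 1), (10, 10)}; count = 10.

For each of the 121 pairs (x, y) ∈ F_11², evaluate f(x, y) mod 11. Record the zeros.
  x = 0: [0↦9, 1↦8, 2↦7, 3↦6, 4↦5, 5↦4, 6↦3, 7↦2, 8↦1, 9↦0, 10↦10]  zeros at y ∈ {9}
  x = 1: [0↦10, 1↦7, 2↦4, 3↦1, 4↦9, 5↦6, 6↦3, 7↦0, 8↦8, 9↦5, 10↦2]  zeros at y ∈ {7}
  x = 2: [0↦4, 1↦10, 2↦5, 3↦0, 4↦6, 5↦1, 6↦7, 7↦2, 8↦8, 9↦3, 10↦9]  zeros at y ∈ {3}
  x = 3: [0↦2, 1↦6, 2↦10, 3↦3, 4↦7, 5↦0, 6↦4, 7↦8, 8↦1, 9↦5, 10↦9]  zeros at y ∈ {5}
  x = 4: [0↦4, 1↦6, 2↦8, 3↦10, 4↦1, 5↦3, 6↦5, 7↦7, 8↦9, 9↦0, 10↦2]  zeros at y ∈ {9}
  x = 5: [0↦10, 1↦10, 2↦10, 3↦10, 4↦10, 5↦10, 6↦10, 7↦10, 8↦10, 9↦10, 10↦10]  zeros at y ∈ ∅
  x = 6: [0↦9, 1↦7, 2↦5, 3↦3, 4↦1, 5↦10, 6↦8, 7↦6, 8↦4, 9↦2, 10↦0]  zeros at y ∈ {10}
  x = 7: [0↦1, 1↦8, 2↦4, 3↦0, 4↦7, 5↦3, 6↦10, 7↦6, 8↦2, 9↦9, 10↦5]  zeros at y ∈ {3}
  x = 8: [0↦8, 1↦2, 2↦7, 3↦1, 4↦6, 5↦0, 6↦5, 7↦10, 8↦4, 9↦9, 10↦3]  zeros at y ∈ {5}
  x = 9: [0↦8, 1↦0, 2↦3, 3↦6, 4↦9, 5↦1, 6↦4, 7↦7, 8↦10, 9↦2, 10↦5]  zeros at y ∈ {1}
  x = 10: [0↦1, 1↦2, 2↦3, 3↦4, 4↦5, 5↦6, 6↦7, 7↦8, 8↦9, 9↦10, 10↦0]  zeros at y ∈ {10}
Collecting zeros: affine points = {(0, 9), (1, 7), (2, 3), (3, 5), (4, 9), (6, 10), (7, 3), (8, 5), (9, 1), (10, 10)}.
Total count |C(F_11)_aff| = 10.


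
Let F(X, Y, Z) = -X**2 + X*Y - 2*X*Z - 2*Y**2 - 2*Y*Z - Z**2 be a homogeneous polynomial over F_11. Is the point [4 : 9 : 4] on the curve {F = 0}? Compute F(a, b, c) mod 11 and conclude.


F(4,9,4) ≡ 2 (mod 11); P is NOT on the curve.

Evaluate F(4, 9, 4) term-by-term (mod 11).
  -X**2 ↦ -1·16·1·1 = -16
  X*Y ↦ 1·4·9·1 = 36
  -2*X*Z ↦ -2·4·1·4 = -32
  -2*Y**2 ↦ -2·1·81·1 = -162
  -2*Y*Z ↦ -2·1·9·4 = -72
  -Z**2 ↦ -1·1·1·16 = -16
Sum: F(4, 9, 4) = (-16) + (36) + (-32) + (-162) + (-72) + (-16) = -262.
Reducing mod 11: -262 ≡ 2 (mod 11).
Since F(a, b, c) ≡ 2 ≠ 0 (mod 11), P does NOT lie on the curve.


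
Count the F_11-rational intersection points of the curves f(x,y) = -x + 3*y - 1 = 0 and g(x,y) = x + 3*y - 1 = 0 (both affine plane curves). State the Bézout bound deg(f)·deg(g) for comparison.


Common zeros: {(0, 4)}; count = 1; Bézout bound = 1.

deg(f) = 1, deg(g) = 1, so Bézout bound = 1.
Scan x ∈ F_11. For each x, list the y ∈ F_11 with f(x, y) ≡ 0 and those with g(x, y) ≡ 0 (mod 11); the common zeros in that column are the intersection.
  x = 0: f ≡ 0 at y ∈ {4}; g ≡ 0 at y ∈ {4}; common: {4}.
  x = 1: f ≡ 0 at y ∈ {8}; g ≡ 0 at y ∈ {0}; common: ∅.
  x = 2: f ≡ 0 at y ∈ {1}; g ≡ 0 at y ∈ {7}; common: ∅.
  x = 3: f ≡ 0 at y ∈ {5}; g ≡ 0 at y ∈ {3}; common: ∅.
  x = 4: f ≡ 0 at y ∈ {9}; g ≡ 0 at y ∈ {10}; common: ∅.
  x = 5: f ≡ 0 at y ∈ {2}; g ≡ 0 at y ∈ {6}; common: ∅.
  x = 6: f ≡ 0 at y ∈ {6}; g ≡ 0 at y ∈ {2}; common: ∅.
  x = 7: f ≡ 0 at y ∈ {10}; g ≡ 0 at y ∈ {9}; common: ∅.
  x = 8: f ≡ 0 at y ∈ {3}; g ≡ 0 at y ∈ {5}; common: ∅.
  x = 9: f ≡ 0 at y ∈ {7}; g ≡ 0 at y ∈ {1}; common: ∅.
  x = 10: f ≡ 0 at y ∈ {0}; g ≡ 0 at y ∈ {8}; common: ∅.
Collecting: common zeros = {(0, 4)}, so the count is 1.
Comparison with the Bézout bound: 1 ≤ 1 = deg(f)·deg(g), as expected for curves with no common component (the bound is attained).


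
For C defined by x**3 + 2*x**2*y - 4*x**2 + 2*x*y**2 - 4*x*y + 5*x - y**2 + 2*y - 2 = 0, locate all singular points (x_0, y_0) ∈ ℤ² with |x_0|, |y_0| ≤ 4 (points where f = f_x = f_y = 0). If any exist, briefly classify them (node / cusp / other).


Singular points: {(1, 0)}; classification: node.

Compute partial derivatives:
  f_x = 3*x**2 + 4*x*y - 8*x + 2*y**2 - 4*y + 5.
  f_y = 2*x**2 + 4*x*y - 4*x - 2*y + 2.
Scan x_0 ∈ {−4, ..., 4}. For each x_0, f_y(x_0, y) is a polynomial in y; find its integer roots y ∈ {−4, ..., 4}, then test f_x and f at those candidates.
  x = -4: f_y(-4, y) = 50 - 18*y; no integer root y with |y| ≤ 4.
  x = -3: f_y(-3, y) = 32 - 14*y; no integer root y with |y| ≤ 4.
  x = -2: f_y(-2, y) = 18 - 10*y; no integer root y with |y| ≤ 4.
  x = -1: f_y(-1, y) = 8 - 6*y; no integer root y with |y| ≤ 4.
  x = 0: f_y(0, y) = 2 - 2*y; vanishes at y ∈ {1}. (0, 1): f_x = 3 ≠ 0.
  x = 1: f_y(1, y) = 2*y; vanishes at y ∈ {0}. (1, 0): f_x = 0, f = 0 — SINGULAR.
  x = 2: f_y(2, y) = 6*y + 2; no integer root y with |y| ≤ 4.
  x = 3: f_y(3, y) = 10*y + 8; no integer root y with |y| ≤ 4.
  x = 4: f_y(4, y) = 14*y + 18; no integer root y with |y| ≤ 4.
Only singular point on the grid: (1, 0).
Classify: substitute x = 1 + u, y = 0 + v and expand: f = u**3 + 2*u**2*v - u**2 + 2*u*v**2 + v**2.
No constant or linear terms (consistent with a singular point). Quadratic part: -u**2 + v**2. Cubic part: u**3 + 2*u**2*v + 2*u*v**2.
The quadratic part v**2 - u**2 = (v − u)(v + u) splits into two distinct linear factors, so there are two distinct tangent lines y − 0 = ±(x − 1) — this is a node (ordinary double point).
Classification: node.
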